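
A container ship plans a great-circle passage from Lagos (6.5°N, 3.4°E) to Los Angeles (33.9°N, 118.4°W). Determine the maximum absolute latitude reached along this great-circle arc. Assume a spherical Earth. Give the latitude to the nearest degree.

≈ 41°N

The great circle lies in the plane with unit normal n̂ = (p₁ × p₂)/|p₁ × p₂|.
Here n̂_z ≈ -0.755; the vertex latitude is φ_max = arccos|n̂_z| ≈ 41.0°.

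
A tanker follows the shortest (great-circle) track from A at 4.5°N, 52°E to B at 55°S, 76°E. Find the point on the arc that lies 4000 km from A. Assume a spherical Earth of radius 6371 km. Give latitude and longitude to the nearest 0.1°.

Write both endpoints as unit vectors p₁, p₂ with components (cos φ cos λ, cos φ sin λ, sin φ).
The central angle between the endpoints is δ = arccos(p₁·p₂) ≈ 1.095 rad (62.7°). The total great-circle distance is δ·R ≈ 1.095 × 6371 ≈ 6976 km, so the target fraction is f = 4000/6976 ≈ 0.573.
Interpolate at f ≈ 0.573 with slerp weights a = sin((1−f)δ)/sin δ ≈ 0.507, b = sin(fδ)/sin δ ≈ 0.661.
p = a·p₁ + b·p₂ ≈ (0.403, 0.766, -0.502); φ = arcsin(p_z) ≈ -30.10°, λ = atan2(p_y, p_x) ≈ 62.27°.

≈ 30.1°S, 62.3°E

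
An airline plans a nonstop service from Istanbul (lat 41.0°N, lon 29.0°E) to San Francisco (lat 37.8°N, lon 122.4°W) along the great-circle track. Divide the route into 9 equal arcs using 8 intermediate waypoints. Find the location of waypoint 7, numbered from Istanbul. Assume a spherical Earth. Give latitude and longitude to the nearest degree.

Convert each endpoint to a unit vector on the sphere (x = cos φ cos λ, y = cos φ sin λ, z = sin φ).
The central angle between the endpoints is δ = arccos(p₁·p₂) ≈ 1.693 rad (97.0°).
Interpolate at f = 7/9 with slerp weights a = sin((1−f)δ)/sin δ ≈ 0.370, b = sin(fδ)/sin δ ≈ 0.975.
p = a·p₁ + b·p₂ ≈ (-0.169, -0.515, 0.840); φ = arcsin(p_z) ≈ 57.18°, λ = atan2(p_y, p_x) ≈ -108.12°.

≈ lat 57°N, lon 108°W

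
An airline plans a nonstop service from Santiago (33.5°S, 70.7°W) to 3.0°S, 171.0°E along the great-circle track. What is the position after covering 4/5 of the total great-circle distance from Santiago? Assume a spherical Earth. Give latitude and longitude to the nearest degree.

The haversine formula gives a central angle δ ≈ 1.945 rad (111.5°) between the endpoints.
Interpolate at f = 4/5 with slerp weights a = sin((1−f)δ)/sin δ ≈ 0.408, b = sin(fδ)/sin δ ≈ 1.074.
p = a·p₁ + b·p₂ ≈ (-0.947, -0.153, -0.281); φ = arcsin(p_z) ≈ -16.33°, λ = atan2(p_y, p_x) ≈ -170.83°.

≈ 16°S, 171°W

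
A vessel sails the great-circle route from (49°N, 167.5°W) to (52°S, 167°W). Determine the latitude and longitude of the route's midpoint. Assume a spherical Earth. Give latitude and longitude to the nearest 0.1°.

Convert each endpoint to a unit vector on the sphere (x = cos φ cos λ, y = cos φ sin λ, z = sin φ).
The central angle between the endpoints is δ = arccos(p₁·p₂) ≈ 1.763 rad (101.0°).
Interpolate at f = 1/2 with slerp weights a = sin((1−f)δ)/sin δ ≈ 0.786, b = sin(fδ)/sin δ ≈ 0.786.
p = a·p₁ + b·p₂ ≈ (-0.975, -0.220, -0.026); φ = arcsin(p_z) ≈ -1.50°, λ = atan2(p_y, p_x) ≈ -167.26°.

≈ (1.5°S, 167.3°W)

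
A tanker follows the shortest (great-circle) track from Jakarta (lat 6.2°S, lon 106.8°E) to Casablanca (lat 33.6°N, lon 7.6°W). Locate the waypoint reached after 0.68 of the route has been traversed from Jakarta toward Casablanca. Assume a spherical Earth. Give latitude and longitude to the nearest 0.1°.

≈ lat 31.3°N, lon 35.7°E

From cos δ = sin φ₁ sin φ₂ + cos φ₁ cos φ₂ cos Δλ, the central angle is δ ≈ 1.984 rad (113.7°).
Interpolate at f = 0.68 with slerp weights a = sin((1−f)δ)/sin δ ≈ 0.648, b = sin(fδ)/sin δ ≈ 1.065.
p = a·p₁ + b·p₂ ≈ (0.693, 0.499, 0.520); φ = arcsin(p_z) ≈ 31.31°, λ = atan2(p_y, p_x) ≈ 35.75°.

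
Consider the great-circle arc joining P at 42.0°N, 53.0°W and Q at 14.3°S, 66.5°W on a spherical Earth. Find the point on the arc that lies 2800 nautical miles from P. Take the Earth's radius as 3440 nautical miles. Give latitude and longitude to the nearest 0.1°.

≈ 3.5°S, 64.2°W

Write both endpoints as unit vectors p₁, p₂ with components (cos φ cos λ, cos φ sin λ, sin φ).
The central angle between the endpoints is δ = arccos(p₁·p₂) ≈ 1.006 rad (57.7°). The total great-circle distance is δ·R ≈ 1.006 × 3440 ≈ 3462 nmi, so the target fraction is f = 2800/3462 ≈ 0.809.
Interpolate at f ≈ 0.809 with slerp weights a = sin((1−f)δ)/sin δ ≈ 0.226, b = sin(fδ)/sin δ ≈ 0.860.
p = a·p₁ + b·p₂ ≈ (0.434, -0.899, -0.061); φ = arcsin(p_z) ≈ -3.50°, λ = atan2(p_y, p_x) ≈ -64.25°.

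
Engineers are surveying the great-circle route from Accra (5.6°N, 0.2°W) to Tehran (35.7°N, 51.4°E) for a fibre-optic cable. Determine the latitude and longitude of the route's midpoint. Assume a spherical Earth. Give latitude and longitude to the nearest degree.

≈ (23°N, 23°E)

Write both endpoints as unit vectors p₁, p₂ with components (cos φ cos λ, cos φ sin λ, sin φ).
The central angle between the endpoints is δ = arccos(p₁·p₂) ≈ 0.978 rad (56.0°).
Interpolate at f = 1/2 with slerp weights a = sin((1−f)δ)/sin δ ≈ 0.566, b = sin(fδ)/sin δ ≈ 0.566.
p = a·p₁ + b·p₂ ≈ (0.851, 0.357, 0.386); φ = arcsin(p_z) ≈ 22.69°, λ = atan2(p_y, p_x) ≈ 22.80°.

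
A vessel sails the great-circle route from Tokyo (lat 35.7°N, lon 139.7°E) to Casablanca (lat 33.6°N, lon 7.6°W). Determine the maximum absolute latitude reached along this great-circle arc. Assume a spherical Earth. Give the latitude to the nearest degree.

The great circle lies in the plane with unit normal n̂ = (p₁ × p₂)/|p₁ × p₂|.
Here n̂_z ≈ -0.377; the vertex latitude is φ_max = arccos|n̂_z| ≈ 67.9°.
Check via Clairaut: cos φ_max = |cos φ₁| · sin C = cos(35.7°)·sin(27.7°) ≈ 0.377, again giving ≈ 67.9°.

≈ 68°N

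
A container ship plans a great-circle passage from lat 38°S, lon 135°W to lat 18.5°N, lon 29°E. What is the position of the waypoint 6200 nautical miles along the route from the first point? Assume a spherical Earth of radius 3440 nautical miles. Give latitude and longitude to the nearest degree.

Convert each endpoint to a unit vector on the sphere (x = cos φ cos λ, y = cos φ sin λ, z = sin φ).
The central angle between the endpoints is δ = arccos(p₁·p₂) ≈ 2.723 rad (156.0°). The total great-circle distance is δ·R ≈ 2.723 × 3440 ≈ 9367 nmi, so the target fraction is f = 6200/9367 ≈ 0.662.
Interpolate at f ≈ 0.662 with slerp weights a = sin((1−f)δ)/sin δ ≈ 1.959, b = sin(fδ)/sin δ ≈ 2.395.
p = a·p₁ + b·p₂ ≈ (0.895, 0.010, -0.446); φ = arcsin(p_z) ≈ -26.49°, λ = atan2(p_y, p_x) ≈ 0.62°.

≈ lat 26°S, lon 1°E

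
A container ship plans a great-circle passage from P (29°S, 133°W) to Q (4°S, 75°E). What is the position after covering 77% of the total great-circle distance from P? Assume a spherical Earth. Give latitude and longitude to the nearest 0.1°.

≈ (28.4°S, 96.2°E)

From cos δ = sin φ₁ sin φ₂ + cos φ₁ cos φ₂ cos Δλ, the central angle is δ ≈ 2.399 rad (137.4°).
Interpolate at f = 0.77 with slerp weights a = sin((1−f)δ)/sin δ ≈ 0.775, b = sin(fδ)/sin δ ≈ 1.422.
p = a·p₁ + b·p₂ ≈ (-0.095, 0.875, -0.475); φ = arcsin(p_z) ≈ -28.35°, λ = atan2(p_y, p_x) ≈ 96.20°.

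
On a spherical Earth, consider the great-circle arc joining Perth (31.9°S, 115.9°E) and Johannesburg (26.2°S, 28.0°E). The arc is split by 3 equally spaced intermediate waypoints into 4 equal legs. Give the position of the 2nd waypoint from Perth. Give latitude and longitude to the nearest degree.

Write both endpoints as unit vectors p₁, p₂ with components (cos φ cos λ, cos φ sin λ, sin φ).
The central angle between the endpoints is δ = arccos(p₁·p₂) ≈ 1.307 rad (74.9°).
Interpolate at f = 2/4 with slerp weights a = sin((1−f)δ)/sin δ ≈ 0.630, b = sin(fδ)/sin δ ≈ 0.630.
p = a·p₁ + b·p₂ ≈ (0.265, 0.746, -0.611); φ = arcsin(p_z) ≈ -37.64°, λ = atan2(p_y, p_x) ≈ 70.42°.

≈ 38°S, 70°E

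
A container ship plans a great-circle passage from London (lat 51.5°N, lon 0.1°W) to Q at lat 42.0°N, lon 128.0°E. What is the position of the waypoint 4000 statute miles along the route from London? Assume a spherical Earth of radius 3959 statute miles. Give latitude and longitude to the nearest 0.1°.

Convert each endpoint to a unit vector on the sphere (x = cos φ cos λ, y = cos φ sin λ, z = sin φ).
The central angle between the endpoints is δ = arccos(p₁·p₂) ≈ 1.330 rad (76.2°). The total great-circle distance is δ·R ≈ 1.330 × 3959 ≈ 5267 mi, so the target fraction is f = 4000/5267 ≈ 0.760.
Interpolate at f ≈ 0.760 with slerp weights a = sin((1−f)δ)/sin δ ≈ 0.324, b = sin(fδ)/sin δ ≈ 0.872.
p = a·p₁ + b·p₂ ≈ (-0.197, 0.510, 0.837); φ = arcsin(p_z) ≈ 56.82°, λ = atan2(p_y, p_x) ≈ 111.15°.

≈ lat 56.8°N, lon 111.1°E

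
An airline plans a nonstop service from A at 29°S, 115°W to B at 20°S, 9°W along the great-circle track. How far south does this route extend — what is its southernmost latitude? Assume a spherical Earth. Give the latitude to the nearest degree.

≈ 38°S

The great circle lies in the plane with unit normal n̂ = (p₁ × p₂)/|p₁ × p₂|.
Here n̂_z ≈ +0.791; the vertex latitude is φ_max = arccos|n̂_z| ≈ 37.7°.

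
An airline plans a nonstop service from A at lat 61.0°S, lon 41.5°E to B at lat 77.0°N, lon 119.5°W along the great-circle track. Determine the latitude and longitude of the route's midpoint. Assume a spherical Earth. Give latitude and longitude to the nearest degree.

Convert each endpoint to a unit vector on the sphere (x = cos φ cos λ, y = cos φ sin λ, z = sin φ).
The central angle between the endpoints is δ = arccos(p₁·p₂) ≈ 2.842 rad (162.8°).
Interpolate at f = 1/2 with slerp weights a = sin((1−f)δ)/sin δ ≈ 3.345, b = sin(fδ)/sin δ ≈ 3.345.
p = a·p₁ + b·p₂ ≈ (0.844, 0.420, 0.334); φ = arcsin(p_z) ≈ 19.49°, λ = atan2(p_y, p_x) ≈ 26.44°.

≈ lat 19°N, lon 26°E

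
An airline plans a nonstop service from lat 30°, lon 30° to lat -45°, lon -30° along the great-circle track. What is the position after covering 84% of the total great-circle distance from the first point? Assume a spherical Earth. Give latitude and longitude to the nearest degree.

Write both endpoints as unit vectors p₁, p₂ with components (cos φ cos λ, cos φ sin λ, sin φ).
The central angle between the endpoints is δ = arccos(p₁·p₂) ≈ 1.618 rad (92.7°).
Interpolate at f = 0.84 with slerp weights a = sin((1−f)δ)/sin δ ≈ 0.256, b = sin(fδ)/sin δ ≈ 0.979.
p = a·p₁ + b·p₂ ≈ (0.792, -0.235, -0.564); φ = arcsin(p_z) ≈ -34.33°, λ = atan2(p_y, p_x) ≈ -16.54°.

≈ lat -34°, lon -17°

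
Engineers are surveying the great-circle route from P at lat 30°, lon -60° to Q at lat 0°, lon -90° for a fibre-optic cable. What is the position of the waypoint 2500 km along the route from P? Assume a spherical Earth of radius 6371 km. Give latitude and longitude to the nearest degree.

≈ lat 14°, lon -77°

Write both endpoints as unit vectors p₁, p₂ with components (cos φ cos λ, cos φ sin λ, sin φ).
The central angle between the endpoints is δ = arccos(p₁·p₂) ≈ 0.723 rad (41.4°). The total great-circle distance is δ·R ≈ 0.723 × 6371 ≈ 4605 km, so the target fraction is f = 2500/4605 ≈ 0.543.
Interpolate at f ≈ 0.543 with slerp weights a = sin((1−f)δ)/sin δ ≈ 0.490, b = sin(fδ)/sin δ ≈ 0.578.
p = a·p₁ + b·p₂ ≈ (0.212, -0.946, 0.245); φ = arcsin(p_z) ≈ 14.19°, λ = atan2(p_y, p_x) ≈ -77.35°.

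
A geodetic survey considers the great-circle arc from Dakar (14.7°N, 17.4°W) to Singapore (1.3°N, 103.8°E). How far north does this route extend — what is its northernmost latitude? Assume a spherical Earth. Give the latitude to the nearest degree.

The great circle lies in the plane with unit normal n̂ = (p₁ × p₂)/|p₁ × p₂|.
Here n̂_z ≈ +0.952; the vertex latitude is φ_max = arccos|n̂_z| ≈ 17.8°.
Check via Clairaut: cos φ_max = |cos φ₁| · sin C = cos(14.7°)·sin(79.8°) ≈ 0.952, again giving ≈ 17.8°.

≈ 18°N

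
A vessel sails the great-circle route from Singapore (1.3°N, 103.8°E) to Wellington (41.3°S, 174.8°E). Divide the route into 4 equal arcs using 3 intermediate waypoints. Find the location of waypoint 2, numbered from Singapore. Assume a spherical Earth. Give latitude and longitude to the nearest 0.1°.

From cos δ = sin φ₁ sin φ₂ + cos φ₁ cos φ₂ cos Δλ, the central angle is δ ≈ 1.339 rad (76.7°).
Interpolate at f = 2/4 with slerp weights a = sin((1−f)δ)/sin δ ≈ 0.638, b = sin(fδ)/sin δ ≈ 0.638.
p = a·p₁ + b·p₂ ≈ (-0.629, 0.663, -0.406); φ = arcsin(p_z) ≈ -23.98°, λ = atan2(p_y, p_x) ≈ 133.52°.

≈ (24.0°S, 133.5°E)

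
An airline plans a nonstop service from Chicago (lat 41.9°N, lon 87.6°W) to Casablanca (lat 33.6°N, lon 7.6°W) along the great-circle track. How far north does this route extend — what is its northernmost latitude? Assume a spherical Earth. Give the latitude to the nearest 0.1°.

The great circle lies in the plane with unit normal n̂ = (p₁ × p₂)/|p₁ × p₂|.
Here n̂_z ≈ +0.695; the vertex latitude is φ_max = arccos|n̂_z| ≈ 46.0°.
Check via Clairaut: cos φ_max = |cos φ₁| · sin C = cos(41.9°)·sin(69.0°) ≈ 0.695, again giving ≈ 46.0°.

≈ 46.0°N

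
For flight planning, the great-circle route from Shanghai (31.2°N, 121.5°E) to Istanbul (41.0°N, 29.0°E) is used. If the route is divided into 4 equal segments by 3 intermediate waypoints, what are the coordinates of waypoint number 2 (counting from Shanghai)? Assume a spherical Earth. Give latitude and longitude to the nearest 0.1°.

Convert each endpoint to a unit vector on the sphere (x = cos φ cos λ, y = cos φ sin λ, z = sin φ).
The central angle between the endpoints is δ = arccos(p₁·p₂) ≈ 1.254 rad (71.8°).
Interpolate at f = 2/4 with slerp weights a = sin((1−f)δ)/sin δ ≈ 0.617, b = sin(fδ)/sin δ ≈ 0.617.
p = a·p₁ + b·p₂ ≈ (0.132, 0.676, 0.725); φ = arcsin(p_z) ≈ 46.46°, λ = atan2(p_y, p_x) ≈ 78.99°.

≈ 46.5°N, 79.0°E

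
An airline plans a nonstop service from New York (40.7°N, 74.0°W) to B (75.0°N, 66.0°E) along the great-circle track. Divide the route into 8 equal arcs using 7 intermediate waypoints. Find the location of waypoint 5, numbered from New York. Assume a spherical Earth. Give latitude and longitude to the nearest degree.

Convert each endpoint to a unit vector on the sphere (x = cos φ cos λ, y = cos φ sin λ, z = sin φ).
The central angle between the endpoints is δ = arccos(p₁·p₂) ≈ 1.071 rad (61.3°).
Interpolate at f = 5/8 with slerp weights a = sin((1−f)δ)/sin δ ≈ 0.445, b = sin(fδ)/sin δ ≈ 0.707.
p = a·p₁ + b·p₂ ≈ (0.167, -0.157, 0.973); φ = arcsin(p_z) ≈ 76.71°, λ = atan2(p_y, p_x) ≈ -43.22°.

≈ (77°N, 43°W)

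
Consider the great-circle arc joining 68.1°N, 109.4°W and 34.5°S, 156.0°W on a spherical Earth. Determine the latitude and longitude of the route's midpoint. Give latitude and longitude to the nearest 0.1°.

Convert each endpoint to a unit vector on the sphere (x = cos φ cos λ, y = cos φ sin λ, z = sin φ).
The central angle between the endpoints is δ = arccos(p₁·p₂) ≈ 1.891 rad (108.3°).
Interpolate at f = 1/2 with slerp weights a = sin((1−f)δ)/sin δ ≈ 0.854, b = sin(fδ)/sin δ ≈ 0.854.
p = a·p₁ + b·p₂ ≈ (-0.749, -0.587, 0.309); φ = arcsin(p_z) ≈ 17.98°, λ = atan2(p_y, p_x) ≈ -141.92°.

≈ 18.0°N, 141.9°W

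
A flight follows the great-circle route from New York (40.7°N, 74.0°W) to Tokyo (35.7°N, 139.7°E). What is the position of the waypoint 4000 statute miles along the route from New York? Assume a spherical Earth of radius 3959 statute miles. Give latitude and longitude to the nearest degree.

Write both endpoints as unit vectors p₁, p₂ with components (cos φ cos λ, cos φ sin λ, sin φ).
The central angle between the endpoints is δ = arccos(p₁·p₂) ≈ 1.703 rad (97.6°). The total great-circle distance is δ·R ≈ 1.703 × 3959 ≈ 6742 mi, so the target fraction is f = 4000/6742 ≈ 0.593.
Interpolate at f ≈ 0.593 with slerp weights a = sin((1−f)δ)/sin δ ≈ 0.644, b = sin(fδ)/sin δ ≈ 0.854.
p = a·p₁ + b·p₂ ≈ (-0.395, -0.021, 0.919); φ = arcsin(p_z) ≈ 66.72°, λ = atan2(p_y, p_x) ≈ -177.02°.

≈ 67°N, 177°W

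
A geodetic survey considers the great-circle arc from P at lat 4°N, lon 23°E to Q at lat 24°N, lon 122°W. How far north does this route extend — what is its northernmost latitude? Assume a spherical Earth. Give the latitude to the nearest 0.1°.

≈ 41.3°N

The great circle lies in the plane with unit normal n̂ = (p₁ × p₂)/|p₁ × p₂|.
Here n̂_z ≈ -0.751; the vertex latitude is φ_max = arccos|n̂_z| ≈ 41.3°.
Check via Clairaut: cos φ_max = |cos φ₁| · sin C = cos(4.0°)·sin(48.8°) ≈ 0.751, again giving ≈ 41.3°.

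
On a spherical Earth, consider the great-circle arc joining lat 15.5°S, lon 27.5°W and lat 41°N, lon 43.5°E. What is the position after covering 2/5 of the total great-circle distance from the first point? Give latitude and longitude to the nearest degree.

Convert each endpoint to a unit vector on the sphere (x = cos φ cos λ, y = cos φ sin λ, z = sin φ).
The central angle between the endpoints is δ = arccos(p₁·p₂) ≈ 1.509 rad (86.5°).
Interpolate at f = 2/5 with slerp weights a = sin((1−f)δ)/sin δ ≈ 0.788, b = sin(fδ)/sin δ ≈ 0.569.
p = a·p₁ + b·p₂ ≈ (0.985, -0.055, 0.162); φ = arcsin(p_z) ≈ 9.35°, λ = atan2(p_y, p_x) ≈ -3.21°.

≈ lat 9°N, lon 3°W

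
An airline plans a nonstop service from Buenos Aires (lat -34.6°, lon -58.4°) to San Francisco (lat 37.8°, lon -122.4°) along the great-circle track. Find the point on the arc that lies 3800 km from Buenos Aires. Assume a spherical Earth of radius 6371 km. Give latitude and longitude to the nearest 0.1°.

≈ lat -8.3°, lon -82.2°

The haversine formula gives a central angle δ ≈ 1.634 rad (93.6°) between the endpoints. The total great-circle distance is δ·R ≈ 1.634 × 6371 ≈ 10409 km, so the target fraction is f = 3800/10409 ≈ 0.365.
Interpolate at f ≈ 0.365 with slerp weights a = sin((1−f)δ)/sin δ ≈ 0.863, b = sin(fδ)/sin δ ≈ 0.563.
p = a·p₁ + b·p₂ ≈ (0.134, -0.980, -0.145); φ = arcsin(p_z) ≈ -8.33°, λ = atan2(p_y, p_x) ≈ -82.23°.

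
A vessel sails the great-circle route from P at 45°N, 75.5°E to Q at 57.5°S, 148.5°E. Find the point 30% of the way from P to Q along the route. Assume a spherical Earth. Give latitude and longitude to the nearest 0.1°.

Convert each endpoint to a unit vector on the sphere (x = cos φ cos λ, y = cos φ sin λ, z = sin φ).
The central angle between the endpoints is δ = arccos(p₁·p₂) ≈ 2.077 rad (119.0°).
Interpolate at f = 0.30 with slerp weights a = sin((1−f)δ)/sin δ ≈ 1.136, b = sin(fδ)/sin δ ≈ 0.668.
p = a·p₁ + b·p₂ ≈ (-0.105, 0.965, 0.240); φ = arcsin(p_z) ≈ 13.90°, λ = atan2(p_y, p_x) ≈ 96.19°.

≈ 13.9°N, 96.2°E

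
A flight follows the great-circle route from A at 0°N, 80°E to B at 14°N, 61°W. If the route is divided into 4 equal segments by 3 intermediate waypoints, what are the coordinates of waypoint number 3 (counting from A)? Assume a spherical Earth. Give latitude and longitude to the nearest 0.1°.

≈ 20.9°N, 25.2°W

The haversine formula gives a central angle δ ≈ 2.425 rad (138.9°) between the endpoints.
Interpolate at f = 3/4 with slerp weights a = sin((1−f)δ)/sin δ ≈ 0.868, b = sin(fδ)/sin δ ≈ 1.476.
p = a·p₁ + b·p₂ ≈ (0.845, -0.398, 0.357); φ = arcsin(p_z) ≈ 20.92°, λ = atan2(p_y, p_x) ≈ -25.23°.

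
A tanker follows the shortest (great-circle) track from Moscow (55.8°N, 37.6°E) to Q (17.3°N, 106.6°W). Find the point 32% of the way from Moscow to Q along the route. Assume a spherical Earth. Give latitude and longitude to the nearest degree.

≈ (71°N, 32°W)

Convert each endpoint to a unit vector on the sphere (x = cos φ cos λ, y = cos φ sin λ, z = sin φ).
The central angle between the endpoints is δ = arccos(p₁·p₂) ≈ 1.761 rad (100.9°).
Interpolate at f = 0.32 with slerp weights a = sin((1−f)δ)/sin δ ≈ 0.948, b = sin(fδ)/sin δ ≈ 0.544.
p = a·p₁ + b·p₂ ≈ (0.274, -0.173, 0.946); φ = arcsin(p_z) ≈ 71.11°, λ = atan2(p_y, p_x) ≈ -32.21°.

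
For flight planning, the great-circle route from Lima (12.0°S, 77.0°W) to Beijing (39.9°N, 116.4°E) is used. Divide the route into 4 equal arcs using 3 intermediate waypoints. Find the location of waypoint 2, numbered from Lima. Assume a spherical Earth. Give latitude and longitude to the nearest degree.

Convert each endpoint to a unit vector on the sphere (x = cos φ cos λ, y = cos φ sin λ, z = sin φ).
The central angle between the endpoints is δ = arccos(p₁·p₂) ≈ 2.613 rad (149.7°).
Interpolate at f = 2/4 with slerp weights a = sin((1−f)δ)/sin δ ≈ 1.913, b = sin(fδ)/sin δ ≈ 1.913.
p = a·p₁ + b·p₂ ≈ (-0.232, -0.509, 0.829); φ = arcsin(p_z) ≈ 56.02°, λ = atan2(p_y, p_x) ≈ -114.48°.

≈ 56°N, 114°W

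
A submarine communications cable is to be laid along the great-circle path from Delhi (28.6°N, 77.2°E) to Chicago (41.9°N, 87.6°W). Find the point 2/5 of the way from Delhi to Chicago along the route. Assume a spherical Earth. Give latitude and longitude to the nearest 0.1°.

≈ (69.6°N, 53.4°E)

The haversine formula gives a central angle δ ≈ 1.887 rad (108.1°) between the endpoints.
Interpolate at f = 2/5 with slerp weights a = sin((1−f)δ)/sin δ ≈ 0.953, b = sin(fδ)/sin δ ≈ 0.721.
p = a·p₁ + b·p₂ ≈ (0.208, 0.279, 0.937); φ = arcsin(p_z) ≈ 69.62°, λ = atan2(p_y, p_x) ≈ 53.37°.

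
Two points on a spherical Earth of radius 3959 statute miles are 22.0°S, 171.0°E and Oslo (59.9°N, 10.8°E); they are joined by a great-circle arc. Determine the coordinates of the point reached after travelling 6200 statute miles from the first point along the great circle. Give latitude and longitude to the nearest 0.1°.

≈ 63.2°N, 135.4°E

Convert each endpoint to a unit vector on the sphere (x = cos φ cos λ, y = cos φ sin λ, z = sin φ).
The central angle between the endpoints is δ = arccos(p₁·p₂) ≈ 2.437 rad (139.6°). The total great-circle distance is δ·R ≈ 2.437 × 3959 ≈ 9646 mi, so the target fraction is f = 6200/9646 ≈ 0.643.
Interpolate at f ≈ 0.643 with slerp weights a = sin((1−f)δ)/sin δ ≈ 1.180, b = sin(fδ)/sin δ ≈ 1.543.
p = a·p₁ + b·p₂ ≈ (-0.320, 0.316, 0.893); φ = arcsin(p_z) ≈ 63.25°, λ = atan2(p_y, p_x) ≈ 135.38°.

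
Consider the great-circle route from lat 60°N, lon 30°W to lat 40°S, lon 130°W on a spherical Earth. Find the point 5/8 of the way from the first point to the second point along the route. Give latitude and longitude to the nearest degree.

≈ lat 1°N, lon 102°W

From cos δ = sin φ₁ sin φ₂ + cos φ₁ cos φ₂ cos Δλ, the central angle is δ ≈ 2.244 rad (128.5°).
Interpolate at f = 5/8 with slerp weights a = sin((1−f)δ)/sin δ ≈ 0.953, b = sin(fδ)/sin δ ≈ 1.261.
p = a·p₁ + b·p₂ ≈ (-0.208, -0.978, 0.015); φ = arcsin(p_z) ≈ 0.88°, λ = atan2(p_y, p_x) ≈ -102.00°.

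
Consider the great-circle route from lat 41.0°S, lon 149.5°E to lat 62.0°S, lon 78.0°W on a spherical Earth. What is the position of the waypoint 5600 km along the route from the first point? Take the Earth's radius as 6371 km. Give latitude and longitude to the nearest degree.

≈ lat 74°S, lon 123°W

Convert each endpoint to a unit vector on the sphere (x = cos φ cos λ, y = cos φ sin λ, z = sin φ).
The central angle between the endpoints is δ = arccos(p₁·p₂) ≈ 1.224 rad (70.1°). The total great-circle distance is δ·R ≈ 1.224 × 6371 ≈ 7798 km, so the target fraction is f = 5600/7798 ≈ 0.718.
Interpolate at f ≈ 0.718 with slerp weights a = sin((1−f)δ)/sin δ ≈ 0.360, b = sin(fδ)/sin δ ≈ 0.819.
p = a·p₁ + b·p₂ ≈ (-0.154, -0.238, -0.959); φ = arcsin(p_z) ≈ -73.52°, λ = atan2(p_y, p_x) ≈ -122.86°.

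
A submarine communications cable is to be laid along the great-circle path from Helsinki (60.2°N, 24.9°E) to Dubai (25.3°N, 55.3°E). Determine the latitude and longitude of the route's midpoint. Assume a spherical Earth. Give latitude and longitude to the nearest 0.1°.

≈ (43.7°N, 44.6°E)

From cos δ = sin φ₁ sin φ₂ + cos φ₁ cos φ₂ cos Δλ, the central angle is δ ≈ 0.710 rad (40.7°).
Interpolate at f = 1/2 with slerp weights a = sin((1−f)δ)/sin δ ≈ 0.533, b = sin(fδ)/sin δ ≈ 0.533.
p = a·p₁ + b·p₂ ≈ (0.515, 0.508, 0.691); φ = arcsin(p_z) ≈ 43.68°, λ = atan2(p_y, p_x) ≈ 44.61°.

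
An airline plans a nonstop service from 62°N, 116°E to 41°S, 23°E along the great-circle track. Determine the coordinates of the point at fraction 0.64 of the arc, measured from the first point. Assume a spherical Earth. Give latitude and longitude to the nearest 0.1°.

Convert each endpoint to a unit vector on the sphere (x = cos φ cos λ, y = cos φ sin λ, z = sin φ).
The central angle between the endpoints is δ = arccos(p₁·p₂) ≈ 2.212 rad (126.7°).
Interpolate at f = 0.64 with slerp weights a = sin((1−f)δ)/sin δ ≈ 0.892, b = sin(fδ)/sin δ ≈ 1.232.
p = a·p₁ + b·p₂ ≈ (0.673, 0.740, -0.021); φ = arcsin(p_z) ≈ -1.22°, λ = atan2(p_y, p_x) ≈ 47.71°.

≈ 1.2°S, 47.7°E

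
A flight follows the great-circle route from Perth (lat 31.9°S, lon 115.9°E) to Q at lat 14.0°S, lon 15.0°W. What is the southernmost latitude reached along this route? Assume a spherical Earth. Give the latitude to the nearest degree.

The great circle lies in the plane with unit normal n̂ = (p₁ × p₂)/|p₁ × p₂|.
Here n̂_z ≈ -0.683; the vertex latitude is φ_max = arccos|n̂_z| ≈ 46.9°.

≈ 47°S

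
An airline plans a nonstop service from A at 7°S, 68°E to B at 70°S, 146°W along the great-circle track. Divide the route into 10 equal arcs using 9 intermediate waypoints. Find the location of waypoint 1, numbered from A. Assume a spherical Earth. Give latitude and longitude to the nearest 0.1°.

Convert each endpoint to a unit vector on the sphere (x = cos φ cos λ, y = cos φ sin λ, z = sin φ).
The central angle between the endpoints is δ = arccos(p₁·p₂) ≈ 1.738 rad (99.6°).
Interpolate at f = 1/10 with slerp weights a = sin((1−f)δ)/sin δ ≈ 1.014, b = sin(fδ)/sin δ ≈ 0.175.
p = a·p₁ + b·p₂ ≈ (0.327, 0.900, -0.288); φ = arcsin(p_z) ≈ -16.77°, λ = atan2(p_y, p_x) ≈ 70.01°.

≈ 16.8°S, 70.0°E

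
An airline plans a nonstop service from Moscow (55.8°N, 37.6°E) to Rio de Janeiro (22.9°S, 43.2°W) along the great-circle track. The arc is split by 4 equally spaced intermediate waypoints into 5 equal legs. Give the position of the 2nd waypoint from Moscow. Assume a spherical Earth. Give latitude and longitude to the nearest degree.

From cos δ = sin φ₁ sin φ₂ + cos φ₁ cos φ₂ cos Δλ, the central angle is δ ≈ 1.812 rad (103.8°).
Interpolate at f = 2/5 with slerp weights a = sin((1−f)δ)/sin δ ≈ 0.912, b = sin(fδ)/sin δ ≈ 0.683.
p = a·p₁ + b·p₂ ≈ (0.865, -0.118, 0.488); φ = arcsin(p_z) ≈ 29.24°, λ = atan2(p_y, p_x) ≈ -7.76°.

≈ 29°N, 8°W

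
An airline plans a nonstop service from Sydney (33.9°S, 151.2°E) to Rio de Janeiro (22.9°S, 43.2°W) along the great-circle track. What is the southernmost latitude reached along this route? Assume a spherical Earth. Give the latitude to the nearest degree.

The great circle lies in the plane with unit normal n̂ = (p₁ × p₂)/|p₁ × p₂|.
Here n̂_z ≈ +0.223; the vertex latitude is φ_max = arccos|n̂_z| ≈ 77.1°.
Check via Clairaut: cos φ_max = |cos φ₁| · sin C = cos(33.9°)·sin(164.4°) ≈ 0.223, again giving ≈ 77.1°.

≈ 77°S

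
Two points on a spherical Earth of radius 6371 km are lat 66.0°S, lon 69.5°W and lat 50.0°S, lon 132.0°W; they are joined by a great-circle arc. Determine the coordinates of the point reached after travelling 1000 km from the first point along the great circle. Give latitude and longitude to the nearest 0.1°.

≈ lat 65.1°S, lon 91.2°W

Write both endpoints as unit vectors p₁, p₂ with components (cos φ cos λ, cos φ sin λ, sin φ).
The central angle between the endpoints is δ = arccos(p₁·p₂) ≈ 0.608 rad (34.9°). The total great-circle distance is δ·R ≈ 0.608 × 6371 ≈ 3876 km, so the target fraction is f = 1000/3876 ≈ 0.258.
Interpolate at f ≈ 0.258 with slerp weights a = sin((1−f)δ)/sin δ ≈ 0.763, b = sin(fδ)/sin δ ≈ 0.273.
p = a·p₁ + b·p₂ ≈ (-0.009, -0.421, -0.907); φ = arcsin(p_z) ≈ -65.07°, λ = atan2(p_y, p_x) ≈ -91.21°.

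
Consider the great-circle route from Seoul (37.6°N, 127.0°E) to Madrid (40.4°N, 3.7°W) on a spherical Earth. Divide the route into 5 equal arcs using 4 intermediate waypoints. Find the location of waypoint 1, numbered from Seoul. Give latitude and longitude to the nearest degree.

≈ 51°N, 110°E

From cos δ = sin φ₁ sin φ₂ + cos φ₁ cos φ₂ cos Δλ, the central angle is δ ≈ 1.569 rad (89.9°).
Interpolate at f = 1/5 with slerp weights a = sin((1−f)δ)/sin δ ≈ 0.951, b = sin(fδ)/sin δ ≈ 0.309.
p = a·p₁ + b·p₂ ≈ (-0.219, 0.586, 0.780); φ = arcsin(p_z) ≈ 51.26°, λ = atan2(p_y, p_x) ≈ 110.46°.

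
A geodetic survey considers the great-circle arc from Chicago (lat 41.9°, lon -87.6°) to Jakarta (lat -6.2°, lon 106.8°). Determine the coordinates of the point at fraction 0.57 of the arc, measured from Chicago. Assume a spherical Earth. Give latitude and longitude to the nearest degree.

≈ lat 51°, lon 132°

Write both endpoints as unit vectors p₁, p₂ with components (cos φ cos λ, cos φ sin λ, sin φ).
The central angle between the endpoints is δ = arccos(p₁·p₂) ≈ 2.480 rad (142.1°).
Interpolate at f = 0.57 with slerp weights a = sin((1−f)δ)/sin δ ≈ 1.424, b = sin(fδ)/sin δ ≈ 1.607.
p = a·p₁ + b·p₂ ≈ (-0.417, 0.470, 0.778); φ = arcsin(p_z) ≈ 51.05°, λ = atan2(p_y, p_x) ≈ 131.60°.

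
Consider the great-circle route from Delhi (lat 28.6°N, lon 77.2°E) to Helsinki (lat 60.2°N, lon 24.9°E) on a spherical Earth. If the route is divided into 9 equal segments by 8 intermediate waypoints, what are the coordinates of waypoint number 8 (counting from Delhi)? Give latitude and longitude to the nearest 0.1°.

≈ lat 58.2°N, lon 34.3°E

Write both endpoints as unit vectors p₁, p₂ with components (cos φ cos λ, cos φ sin λ, sin φ).
The central angle between the endpoints is δ = arccos(p₁·p₂) ≈ 0.820 rad (47.0°).
Interpolate at f = 8/9 with slerp weights a = sin((1−f)δ)/sin δ ≈ 0.124, b = sin(fδ)/sin δ ≈ 0.911.
p = a·p₁ + b·p₂ ≈ (0.435, 0.297, 0.850); φ = arcsin(p_z) ≈ 58.22°, λ = atan2(p_y, p_x) ≈ 34.35°.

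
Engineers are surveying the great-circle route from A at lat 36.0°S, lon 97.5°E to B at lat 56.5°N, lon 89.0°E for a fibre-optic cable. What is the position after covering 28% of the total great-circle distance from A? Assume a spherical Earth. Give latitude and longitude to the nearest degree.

≈ lat 10°S, lon 95°E

Convert each endpoint to a unit vector on the sphere (x = cos φ cos λ, y = cos φ sin λ, z = sin φ).
The central angle between the endpoints is δ = arccos(p₁·p₂) ≈ 1.619 rad (92.8°).
Interpolate at f = 0.28 with slerp weights a = sin((1−f)δ)/sin δ ≈ 0.920, b = sin(fδ)/sin δ ≈ 0.439.
p = a·p₁ + b·p₂ ≈ (-0.093, 0.980, -0.175); φ = arcsin(p_z) ≈ -10.09°, λ = atan2(p_y, p_x) ≈ 95.42°.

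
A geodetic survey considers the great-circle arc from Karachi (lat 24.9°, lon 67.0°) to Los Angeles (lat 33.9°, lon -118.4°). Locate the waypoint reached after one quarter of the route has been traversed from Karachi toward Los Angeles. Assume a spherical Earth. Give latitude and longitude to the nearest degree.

Convert each endpoint to a unit vector on the sphere (x = cos φ cos λ, y = cos φ sin λ, z = sin φ).
The central angle between the endpoints is δ = arccos(p₁·p₂) ≈ 2.111 rad (121.0°).
Interpolate at f = 1/4 with slerp weights a = sin((1−f)δ)/sin δ ≈ 1.166, b = sin(fδ)/sin δ ≈ 0.587.
p = a·p₁ + b·p₂ ≈ (0.181, 0.545, 0.819); φ = arcsin(p_z) ≈ 54.95°, λ = atan2(p_y, p_x) ≈ 71.58°.

≈ lat 55°, lon 72°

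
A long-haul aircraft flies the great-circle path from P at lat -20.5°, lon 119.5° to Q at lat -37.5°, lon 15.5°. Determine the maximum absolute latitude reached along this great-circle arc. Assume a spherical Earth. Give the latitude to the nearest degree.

The great circle lies in the plane with unit normal n̂ = (p₁ × p₂)/|p₁ × p₂|.
Here n̂_z ≈ -0.721; the vertex latitude is φ_max = arccos|n̂_z| ≈ 43.8°.
Check via Clairaut: cos φ_max = |cos φ₁| · sin C = cos(20.5°)·sin(129.6°) ≈ 0.721, again giving ≈ 43.8°.

≈ -44°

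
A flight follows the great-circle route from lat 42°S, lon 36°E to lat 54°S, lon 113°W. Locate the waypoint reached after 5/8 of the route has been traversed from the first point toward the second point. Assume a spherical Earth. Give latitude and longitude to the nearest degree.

≈ lat 76°S, lon 57°W

Write both endpoints as unit vectors p₁, p₂ with components (cos φ cos λ, cos φ sin λ, sin φ).
The central angle between the endpoints is δ = arccos(p₁·p₂) ≈ 1.403 rad (80.4°).
Interpolate at f = 5/8 with slerp weights a = sin((1−f)δ)/sin δ ≈ 0.509, b = sin(fδ)/sin δ ≈ 0.780.
p = a·p₁ + b·p₂ ≈ (0.127, -0.199, -0.972); φ = arcsin(p_z) ≈ -76.32°, λ = atan2(p_y, p_x) ≈ -57.47°.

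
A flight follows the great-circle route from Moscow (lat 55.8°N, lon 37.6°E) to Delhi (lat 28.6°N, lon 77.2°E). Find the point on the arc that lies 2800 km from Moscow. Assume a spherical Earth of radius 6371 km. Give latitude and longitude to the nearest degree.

Write both endpoints as unit vectors p₁, p₂ with components (cos φ cos λ, cos φ sin λ, sin φ).
The central angle between the endpoints is δ = arccos(p₁·p₂) ≈ 0.682 rad (39.1°). The total great-circle distance is δ·R ≈ 0.682 × 6371 ≈ 4347 km, so the target fraction is f = 2800/4347 ≈ 0.644.
Interpolate at f ≈ 0.644 with slerp weights a = sin((1−f)δ)/sin δ ≈ 0.381, b = sin(fδ)/sin δ ≈ 0.675.
p = a·p₁ + b·p₂ ≈ (0.301, 0.708, 0.638); φ = arcsin(p_z) ≈ 39.67°, λ = atan2(p_y, p_x) ≈ 66.98°.

≈ lat 40°N, lon 67°E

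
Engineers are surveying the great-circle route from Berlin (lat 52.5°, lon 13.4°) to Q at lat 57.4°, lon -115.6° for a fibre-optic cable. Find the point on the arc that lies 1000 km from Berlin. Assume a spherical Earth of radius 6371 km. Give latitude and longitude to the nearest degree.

The haversine formula gives a central angle δ ≈ 1.091 rad (62.5°) between the endpoints. The total great-circle distance is δ·R ≈ 1.091 × 6371 ≈ 6948 km, so the target fraction is f = 1000/6948 ≈ 0.144.
Interpolate at f ≈ 0.144 with slerp weights a = sin((1−f)δ)/sin δ ≈ 0.906, b = sin(fδ)/sin δ ≈ 0.176.
p = a·p₁ + b·p₂ ≈ (0.496, 0.042, 0.867); φ = arcsin(p_z) ≈ 60.17°, λ = atan2(p_y, p_x) ≈ 4.87°.

≈ lat 60°, lon 5°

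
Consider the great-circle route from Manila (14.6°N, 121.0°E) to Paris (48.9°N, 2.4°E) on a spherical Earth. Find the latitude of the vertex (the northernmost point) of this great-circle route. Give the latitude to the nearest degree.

The great circle lies in the plane with unit normal n̂ = (p₁ × p₂)/|p₁ × p₂|.
Here n̂_z ≈ -0.562; the vertex latitude is φ_max = arccos|n̂_z| ≈ 55.8°.

≈ 56°N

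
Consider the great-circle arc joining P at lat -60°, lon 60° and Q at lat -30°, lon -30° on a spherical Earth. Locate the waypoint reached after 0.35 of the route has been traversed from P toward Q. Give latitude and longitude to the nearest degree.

≈ lat -59°, lon 15°

Convert each endpoint to a unit vector on the sphere (x = cos φ cos λ, y = cos φ sin λ, z = sin φ).
The central angle between the endpoints is δ = arccos(p₁·p₂) ≈ 1.123 rad (64.3°).
Interpolate at f = 0.35 with slerp weights a = sin((1−f)δ)/sin δ ≈ 0.740, b = sin(fδ)/sin δ ≈ 0.425.
p = a·p₁ + b·p₂ ≈ (0.504, 0.136, -0.853); φ = arcsin(p_z) ≈ -58.55°, λ = atan2(p_y, p_x) ≈ 15.15°.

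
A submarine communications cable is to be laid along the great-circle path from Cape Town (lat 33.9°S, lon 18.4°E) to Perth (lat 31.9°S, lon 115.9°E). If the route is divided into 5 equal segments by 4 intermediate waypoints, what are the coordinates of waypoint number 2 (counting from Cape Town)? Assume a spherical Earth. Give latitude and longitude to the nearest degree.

≈ lat 44°S, lon 57°E

Convert each endpoint to a unit vector on the sphere (x = cos φ cos λ, y = cos φ sin λ, z = sin φ).
The central angle between the endpoints is δ = arccos(p₁·p₂) ≈ 1.367 rad (78.3°).
Interpolate at f = 2/5 with slerp weights a = sin((1−f)δ)/sin δ ≈ 0.747, b = sin(fδ)/sin δ ≈ 0.531.
p = a·p₁ + b·p₂ ≈ (0.391, 0.601, -0.697); φ = arcsin(p_z) ≈ -44.18°, λ = atan2(p_y, p_x) ≈ 56.94°.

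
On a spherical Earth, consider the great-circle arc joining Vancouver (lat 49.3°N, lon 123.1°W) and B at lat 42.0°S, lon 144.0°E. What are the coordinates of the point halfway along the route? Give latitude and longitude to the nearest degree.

≈ lat 5°N, lon 173°W

Convert each endpoint to a unit vector on the sphere (x = cos φ cos λ, y = cos φ sin λ, z = sin φ).
The central angle between the endpoints is δ = arccos(p₁·p₂) ≈ 2.132 rad (122.1°).
Interpolate at f = 1/2 with slerp weights a = sin((1−f)δ)/sin δ ≈ 1.033, b = sin(fδ)/sin δ ≈ 1.033.
p = a·p₁ + b·p₂ ≈ (-0.989, -0.113, 0.092); φ = arcsin(p_z) ≈ 5.28°, λ = atan2(p_y, p_x) ≈ -173.48°.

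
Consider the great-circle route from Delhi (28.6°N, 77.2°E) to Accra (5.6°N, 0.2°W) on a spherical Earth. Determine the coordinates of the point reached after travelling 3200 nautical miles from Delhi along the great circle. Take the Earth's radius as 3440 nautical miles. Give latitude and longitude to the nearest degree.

Write both endpoints as unit vectors p₁, p₂ with components (cos φ cos λ, cos φ sin λ, sin φ).
The central angle between the endpoints is δ = arccos(p₁·p₂) ≈ 1.331 rad (76.3°). The total great-circle distance is δ·R ≈ 1.331 × 3440 ≈ 4579 nmi, so the target fraction is f = 3200/4579 ≈ 0.699.
Interpolate at f ≈ 0.699 with slerp weights a = sin((1−f)δ)/sin δ ≈ 0.402, b = sin(fδ)/sin δ ≈ 0.825.
p = a·p₁ + b·p₂ ≈ (0.900, 0.341, 0.273); φ = arcsin(p_z) ≈ 15.83°, λ = atan2(p_y, p_x) ≈ 20.77°.

≈ 16°N, 21°E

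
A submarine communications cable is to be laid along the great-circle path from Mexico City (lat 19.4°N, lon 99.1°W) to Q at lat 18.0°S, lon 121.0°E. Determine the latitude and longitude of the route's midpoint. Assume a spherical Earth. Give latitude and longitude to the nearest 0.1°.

Convert each endpoint to a unit vector on the sphere (x = cos φ cos λ, y = cos φ sin λ, z = sin φ).
The central angle between the endpoints is δ = arccos(p₁·p₂) ≈ 2.480 rad (142.1°).
Interpolate at f = 1/2 with slerp weights a = sin((1−f)δ)/sin δ ≈ 1.539, b = sin(fδ)/sin δ ≈ 1.539.
p = a·p₁ + b·p₂ ≈ (-0.983, -0.179, 0.036); φ = arcsin(p_z) ≈ 2.04°, λ = atan2(p_y, p_x) ≈ -169.70°.

≈ lat 2.0°N, lon 169.7°W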